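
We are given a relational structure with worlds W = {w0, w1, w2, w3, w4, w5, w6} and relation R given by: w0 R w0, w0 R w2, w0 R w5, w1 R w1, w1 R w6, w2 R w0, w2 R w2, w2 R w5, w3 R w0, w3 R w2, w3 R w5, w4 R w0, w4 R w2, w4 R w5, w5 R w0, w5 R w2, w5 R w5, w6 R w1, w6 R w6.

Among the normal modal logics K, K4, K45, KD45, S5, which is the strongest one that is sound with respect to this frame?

Transitive (axiom 4): yes — every two-step R-path is closed by a direct edge.
Euclidean (axiom 5): yes — any two successors of a common world are R-related.
Serial (axiom D): yes — every world has a successor (e.g. w0 R w0).
Reflexive (axiom T): no — w3 is not related to itself.
So F validates K, K4, K45, KD45; S5 would additionally require R to be reflexive. The strongest is KD45.

KD45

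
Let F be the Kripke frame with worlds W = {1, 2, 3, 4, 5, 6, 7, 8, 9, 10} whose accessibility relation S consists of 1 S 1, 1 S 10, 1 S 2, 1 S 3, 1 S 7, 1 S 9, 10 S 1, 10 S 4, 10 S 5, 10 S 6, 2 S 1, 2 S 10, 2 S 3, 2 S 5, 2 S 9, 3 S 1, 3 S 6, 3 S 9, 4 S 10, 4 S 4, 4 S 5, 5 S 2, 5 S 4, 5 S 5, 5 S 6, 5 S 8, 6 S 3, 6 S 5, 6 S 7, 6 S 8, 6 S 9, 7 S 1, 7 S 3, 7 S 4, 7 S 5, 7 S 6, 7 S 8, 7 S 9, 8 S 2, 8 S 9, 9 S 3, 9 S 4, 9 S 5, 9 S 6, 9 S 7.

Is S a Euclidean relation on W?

No

Euclidean: no — 1 S 10 and 1 S 2, but not 10 S 2.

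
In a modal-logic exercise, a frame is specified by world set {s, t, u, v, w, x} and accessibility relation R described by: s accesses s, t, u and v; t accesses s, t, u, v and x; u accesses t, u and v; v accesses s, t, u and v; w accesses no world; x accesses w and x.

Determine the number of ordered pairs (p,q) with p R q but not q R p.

Enumerating: (s,u), (t,x), (x,w).

3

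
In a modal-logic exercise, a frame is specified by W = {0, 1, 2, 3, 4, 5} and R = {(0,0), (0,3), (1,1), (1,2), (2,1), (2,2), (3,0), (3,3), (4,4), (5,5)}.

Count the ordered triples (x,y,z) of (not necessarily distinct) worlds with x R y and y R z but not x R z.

R is transitive; there are no such tuples.

0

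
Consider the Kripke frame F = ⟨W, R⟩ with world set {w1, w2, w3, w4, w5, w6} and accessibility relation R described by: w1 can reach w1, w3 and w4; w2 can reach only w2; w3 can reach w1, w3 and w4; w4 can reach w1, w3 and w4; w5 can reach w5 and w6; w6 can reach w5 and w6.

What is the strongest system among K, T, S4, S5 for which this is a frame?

S5

Reflexive (axiom T): yes — every world is R-related to itself.
Transitive (axiom 4): yes — every two-step R-path is closed by a direct edge.
Euclidean (axiom 5): yes — any two successors of a common world are R-related.
So F validates K, T, S4, S5. The strongest is S5.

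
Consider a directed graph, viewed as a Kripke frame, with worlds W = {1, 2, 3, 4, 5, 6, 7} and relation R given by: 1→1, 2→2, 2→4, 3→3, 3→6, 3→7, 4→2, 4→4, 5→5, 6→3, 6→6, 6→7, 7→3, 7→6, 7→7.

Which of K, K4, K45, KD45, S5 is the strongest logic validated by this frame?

S5

Transitive (axiom 4): yes — every two-step R-path is closed by a direct edge.
Euclidean (axiom 5): yes — any two successors of a common world are R-related.
Serial (axiom D): yes — every world has a successor (e.g. 1 R 1).
Reflexive (axiom T): yes — every world is R-related to itself.
So F validates K, K4, K45, KD45, S5. The strongest is S5.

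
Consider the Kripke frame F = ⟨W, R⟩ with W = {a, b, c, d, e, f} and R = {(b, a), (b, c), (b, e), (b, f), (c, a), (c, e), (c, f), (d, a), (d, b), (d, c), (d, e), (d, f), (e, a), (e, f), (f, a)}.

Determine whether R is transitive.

Yes

Transitive: yes — every two-step R-path is closed by a direct edge.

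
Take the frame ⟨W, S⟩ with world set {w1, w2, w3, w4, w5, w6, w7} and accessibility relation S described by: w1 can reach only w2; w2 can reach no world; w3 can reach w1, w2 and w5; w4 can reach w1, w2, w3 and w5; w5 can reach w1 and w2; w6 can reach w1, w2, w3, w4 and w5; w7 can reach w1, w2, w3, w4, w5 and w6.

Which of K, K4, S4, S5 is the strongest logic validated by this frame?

Transitive (axiom 4): yes — every two-step S-path is closed by a direct edge.
Reflexive (axiom T): no — w1 is not related to itself.
Euclidean (axiom 5): no — w3 S w1 and w3 S w5, but not w1 S w5.
So F validates K, K4; S4 would additionally require S to be reflexive. The strongest is K4.

K4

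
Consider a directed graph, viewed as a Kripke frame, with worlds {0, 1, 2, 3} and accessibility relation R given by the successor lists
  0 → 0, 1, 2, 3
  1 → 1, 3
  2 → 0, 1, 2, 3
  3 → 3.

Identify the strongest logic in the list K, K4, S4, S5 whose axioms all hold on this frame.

Transitive (axiom 4): yes — every two-step R-path is closed by a direct edge.
Reflexive (axiom T): yes — every world is R-related to itself.
Euclidean (axiom 5): no — 0 R 1 and 0 R 2, but not 1 R 2.
So F validates K, K4, S4; S5 would additionally require R to be Euclidean. The strongest is S4.

S4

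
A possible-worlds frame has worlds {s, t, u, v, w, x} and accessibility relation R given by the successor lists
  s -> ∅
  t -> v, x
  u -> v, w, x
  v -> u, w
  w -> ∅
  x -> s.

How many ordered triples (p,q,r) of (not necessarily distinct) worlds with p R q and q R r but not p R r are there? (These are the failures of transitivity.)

7

Enumerating: (t,v,u), (t,v,w), (t,x,s), (u,v,u), (u,x,s), (v,u,v), (v,u,x).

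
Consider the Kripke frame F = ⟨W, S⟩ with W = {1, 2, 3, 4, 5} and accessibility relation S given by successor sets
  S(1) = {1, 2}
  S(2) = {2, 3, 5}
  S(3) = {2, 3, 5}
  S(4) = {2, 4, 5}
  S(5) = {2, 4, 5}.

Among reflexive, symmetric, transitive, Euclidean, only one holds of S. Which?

reflexive

Reflexive: yes — every world is S-related to itself.
Symmetric: no — 1 S 2 but not 2 S 1.
Transitive: no — 1 S 2 and 2 S 3, but not 1 S 3.
Euclidean: no — 2 S 5 and 2 S 3, but not 5 S 3.
Only reflexive holds.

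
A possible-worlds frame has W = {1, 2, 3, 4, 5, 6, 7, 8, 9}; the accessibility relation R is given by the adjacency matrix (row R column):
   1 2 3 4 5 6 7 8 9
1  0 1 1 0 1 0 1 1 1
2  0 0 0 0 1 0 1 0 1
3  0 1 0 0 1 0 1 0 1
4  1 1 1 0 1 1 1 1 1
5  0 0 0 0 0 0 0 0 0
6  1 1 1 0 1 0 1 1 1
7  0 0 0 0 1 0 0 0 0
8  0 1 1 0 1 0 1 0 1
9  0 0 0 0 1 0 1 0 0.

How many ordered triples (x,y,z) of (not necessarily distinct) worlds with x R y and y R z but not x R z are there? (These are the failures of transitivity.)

0

R is transitive; there are no such tuples.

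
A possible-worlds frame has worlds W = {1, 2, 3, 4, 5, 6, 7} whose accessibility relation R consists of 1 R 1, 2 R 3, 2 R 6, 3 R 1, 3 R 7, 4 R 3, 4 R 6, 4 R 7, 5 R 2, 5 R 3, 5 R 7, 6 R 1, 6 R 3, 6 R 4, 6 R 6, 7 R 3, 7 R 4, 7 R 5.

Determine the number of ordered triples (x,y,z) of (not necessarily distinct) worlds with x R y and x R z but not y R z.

31

Enumerating: (2,3,3), (2,3,6), (3,1,7), (3,7,1), (3,7,7), (4,3,3), (4,3,6), (4,6,7), (4,7,6), (4,7,7), (5,2,2), (5,2,7), … and 19 more.
Total: 31.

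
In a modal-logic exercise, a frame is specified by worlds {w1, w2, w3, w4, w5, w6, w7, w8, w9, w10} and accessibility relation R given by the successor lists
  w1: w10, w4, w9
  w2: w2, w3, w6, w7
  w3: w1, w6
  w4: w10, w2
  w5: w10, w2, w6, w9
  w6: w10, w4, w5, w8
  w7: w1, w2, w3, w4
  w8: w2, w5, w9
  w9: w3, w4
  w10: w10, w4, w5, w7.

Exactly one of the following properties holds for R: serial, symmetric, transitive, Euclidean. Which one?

serial

Serial: yes — every world has a successor (e.g. w1 R w10).
Symmetric: no — w1 R w10 but not w10 R w1.
Transitive: no — w1 R w10 and w10 R w5, but not w1 R w5.
Euclidean: no — w1 R w10 and w1 R w9, but not w10 R w9.
Only serial holds.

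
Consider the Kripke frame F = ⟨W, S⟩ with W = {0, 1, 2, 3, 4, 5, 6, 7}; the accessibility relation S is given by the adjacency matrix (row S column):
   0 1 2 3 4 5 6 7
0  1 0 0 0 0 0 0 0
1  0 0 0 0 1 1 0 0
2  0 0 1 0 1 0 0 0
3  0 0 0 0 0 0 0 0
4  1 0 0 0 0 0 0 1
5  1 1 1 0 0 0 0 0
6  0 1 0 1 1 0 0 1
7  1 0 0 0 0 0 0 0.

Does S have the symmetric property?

No

Symmetric: no — 1 S 4 but not 4 S 1.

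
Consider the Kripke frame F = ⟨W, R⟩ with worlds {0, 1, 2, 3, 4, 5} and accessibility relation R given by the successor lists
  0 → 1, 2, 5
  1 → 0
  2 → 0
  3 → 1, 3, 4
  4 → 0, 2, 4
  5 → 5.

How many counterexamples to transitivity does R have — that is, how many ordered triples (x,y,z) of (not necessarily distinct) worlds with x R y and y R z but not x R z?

Enumerating: (0,1,0), (0,2,0), (1,0,1), (1,0,2), (1,0,5), (2,0,1), (2,0,2), (2,0,5), (3,1,0), (3,4,0), (3,4,2), (4,0,1), (4,0,5).

13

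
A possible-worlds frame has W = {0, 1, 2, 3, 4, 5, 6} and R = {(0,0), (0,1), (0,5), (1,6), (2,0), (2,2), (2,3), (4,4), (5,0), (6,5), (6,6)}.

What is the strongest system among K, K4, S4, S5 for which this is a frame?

Transitive (axiom 4): no — 0 R 1 and 1 R 6, but not 0 R 6.
Reflexive (axiom T): no — 1 is not related to itself.
Euclidean (axiom 5): no — 0 R 1 and 0 R 5, but not 1 R 5.
So F validates K; K4 would additionally require R to be transitive. The strongest is K.

K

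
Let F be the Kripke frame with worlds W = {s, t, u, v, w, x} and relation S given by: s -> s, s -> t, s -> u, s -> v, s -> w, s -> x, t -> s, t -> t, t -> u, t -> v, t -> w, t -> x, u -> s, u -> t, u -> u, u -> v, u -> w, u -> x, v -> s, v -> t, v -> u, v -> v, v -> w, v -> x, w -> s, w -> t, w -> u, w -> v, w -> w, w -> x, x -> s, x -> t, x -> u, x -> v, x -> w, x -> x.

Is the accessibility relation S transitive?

Transitive: yes — every two-step S-path is closed by a direct edge.

Yes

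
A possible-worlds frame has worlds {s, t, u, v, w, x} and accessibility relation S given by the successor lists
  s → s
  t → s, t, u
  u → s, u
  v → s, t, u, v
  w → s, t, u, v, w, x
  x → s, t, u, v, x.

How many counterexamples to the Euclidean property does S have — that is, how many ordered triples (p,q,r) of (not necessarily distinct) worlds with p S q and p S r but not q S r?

Enumerating: (t,s,t), (t,s,u), (t,u,t), (u,s,u), (v,s,t), (v,s,u), (v,s,v), (v,t,v), (v,u,t), (v,u,v), (w,s,t), (w,s,u), … and 23 more.
Total: 35.

35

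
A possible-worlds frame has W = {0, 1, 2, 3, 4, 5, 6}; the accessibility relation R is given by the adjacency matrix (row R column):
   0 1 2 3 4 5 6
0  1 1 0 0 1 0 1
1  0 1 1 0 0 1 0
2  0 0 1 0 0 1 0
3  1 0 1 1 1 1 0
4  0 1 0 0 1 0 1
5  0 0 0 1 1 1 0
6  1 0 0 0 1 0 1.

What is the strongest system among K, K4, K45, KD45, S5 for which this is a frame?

K

Transitive (axiom 4): no — 0 R 1 and 1 R 2, but not 0 R 2.
Euclidean (axiom 5): no — 0 R 1 and 0 R 4, but not 1 R 4.
Serial (axiom D): yes — every world has a successor (e.g. 0 R 0).
Reflexive (axiom T): yes — every world is R-related to itself.
So F validates K; K4 would additionally require R to be transitive. The strongest is K.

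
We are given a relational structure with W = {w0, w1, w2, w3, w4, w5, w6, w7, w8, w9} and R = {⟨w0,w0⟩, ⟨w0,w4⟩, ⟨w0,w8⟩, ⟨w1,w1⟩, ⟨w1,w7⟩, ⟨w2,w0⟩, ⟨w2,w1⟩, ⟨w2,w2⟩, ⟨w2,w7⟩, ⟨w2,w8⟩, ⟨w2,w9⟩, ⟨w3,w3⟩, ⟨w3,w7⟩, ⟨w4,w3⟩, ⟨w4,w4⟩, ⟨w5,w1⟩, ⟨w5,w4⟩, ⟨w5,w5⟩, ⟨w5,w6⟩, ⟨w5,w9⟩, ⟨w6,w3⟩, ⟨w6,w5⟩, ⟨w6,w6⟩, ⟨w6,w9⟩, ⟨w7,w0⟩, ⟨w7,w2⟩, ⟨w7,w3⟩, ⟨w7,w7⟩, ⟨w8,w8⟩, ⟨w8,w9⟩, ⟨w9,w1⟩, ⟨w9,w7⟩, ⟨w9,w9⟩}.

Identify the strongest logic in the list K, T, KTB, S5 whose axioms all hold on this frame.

T

Reflexive (axiom T): yes — every world is R-related to itself.
Symmetric (axiom B): no — w0 R w4 but not w4 R w0.
Euclidean (axiom 5): no — w0 R w4 and w0 R w8, but not w4 R w8.
So F validates K, T; KTB would additionally require R to be symmetric. The strongest is T.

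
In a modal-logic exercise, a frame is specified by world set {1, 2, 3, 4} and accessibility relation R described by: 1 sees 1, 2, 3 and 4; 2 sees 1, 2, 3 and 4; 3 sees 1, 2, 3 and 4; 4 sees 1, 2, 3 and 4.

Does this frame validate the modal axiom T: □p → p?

Yes

Axiom T corresponds to the accessibility relation being reflexive.
Reflexive: yes — every world is R-related to itself.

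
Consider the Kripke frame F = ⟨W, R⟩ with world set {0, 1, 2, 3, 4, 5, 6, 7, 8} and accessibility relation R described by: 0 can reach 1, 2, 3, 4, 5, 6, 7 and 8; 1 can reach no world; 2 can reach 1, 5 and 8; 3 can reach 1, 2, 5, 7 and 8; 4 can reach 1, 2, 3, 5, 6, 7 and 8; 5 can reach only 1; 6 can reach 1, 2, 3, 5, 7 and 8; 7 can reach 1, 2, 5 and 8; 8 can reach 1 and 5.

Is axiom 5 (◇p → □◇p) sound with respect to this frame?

No

By correspondence theory, 5 is valid on a frame iff R is Euclidean.
Euclidean: no — 0 R 1 and 0 R 2, but not 1 R 2.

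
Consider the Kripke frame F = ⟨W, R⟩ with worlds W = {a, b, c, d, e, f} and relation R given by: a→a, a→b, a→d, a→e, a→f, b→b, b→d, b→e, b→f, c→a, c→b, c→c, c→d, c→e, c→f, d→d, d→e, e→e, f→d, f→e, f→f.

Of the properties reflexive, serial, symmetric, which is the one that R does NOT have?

Reflexive: yes — every world is R-related to itself.
Serial: yes — every world has a successor (e.g. a R a).
Symmetric: no — a R b but not b R a.
Only symmetric fails.

symmetric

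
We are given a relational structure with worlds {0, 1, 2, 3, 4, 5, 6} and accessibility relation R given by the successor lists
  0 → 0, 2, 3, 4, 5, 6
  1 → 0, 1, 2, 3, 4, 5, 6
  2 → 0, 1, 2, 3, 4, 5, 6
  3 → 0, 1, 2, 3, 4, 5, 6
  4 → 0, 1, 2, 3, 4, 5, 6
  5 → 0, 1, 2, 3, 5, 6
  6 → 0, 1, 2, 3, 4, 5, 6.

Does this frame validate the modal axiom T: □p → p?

The schema T characterises exactly the reflexive frames.
Reflexive: yes — every world is R-related to itself.

Yes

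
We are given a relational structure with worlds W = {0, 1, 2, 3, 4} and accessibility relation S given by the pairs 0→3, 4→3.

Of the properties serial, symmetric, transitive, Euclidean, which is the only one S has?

transitive

Serial: no — 1 has no S-successor.
Symmetric: no — 0 S 3 but not 3 S 0.
Transitive: yes — every two-step S-path is closed by a direct edge.
Euclidean: no — 0 S 3 and 0 S 3, but not 3 S 3.
Only transitive holds.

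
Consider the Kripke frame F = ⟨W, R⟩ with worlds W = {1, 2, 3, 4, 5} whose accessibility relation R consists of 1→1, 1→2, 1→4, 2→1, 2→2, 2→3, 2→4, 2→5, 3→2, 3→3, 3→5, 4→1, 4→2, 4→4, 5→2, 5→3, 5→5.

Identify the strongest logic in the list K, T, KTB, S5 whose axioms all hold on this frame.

KTB

Reflexive (axiom T): yes — every world is R-related to itself.
Symmetric (axiom B): yes — every pair in R has its reverse in R.
Euclidean (axiom 5): no — 2 R 1 and 2 R 3, but not 1 R 3.
So F validates K, T, KTB; S5 would additionally require R to be Euclidean. The strongest is KTB.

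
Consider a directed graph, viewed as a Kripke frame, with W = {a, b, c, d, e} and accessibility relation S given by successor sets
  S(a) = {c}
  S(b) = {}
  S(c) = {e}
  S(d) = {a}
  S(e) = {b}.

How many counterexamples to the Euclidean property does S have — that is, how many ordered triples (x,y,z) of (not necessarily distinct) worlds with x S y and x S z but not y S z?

Enumerating: (a,c,c), (c,e,e), (d,a,a), (e,b,b).

4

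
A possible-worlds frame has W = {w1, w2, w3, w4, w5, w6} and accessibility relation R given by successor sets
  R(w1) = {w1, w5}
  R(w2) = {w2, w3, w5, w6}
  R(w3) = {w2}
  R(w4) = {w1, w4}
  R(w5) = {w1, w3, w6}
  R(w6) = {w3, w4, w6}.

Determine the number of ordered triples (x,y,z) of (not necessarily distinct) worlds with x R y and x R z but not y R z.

20

Enumerating: (w1,w5,w5), (w2,w3,w3), (w2,w3,w5), (w2,w3,w6), (w2,w5,w2), (w2,w5,w5), (w2,w6,w2), (w2,w6,w5), (w4,w1,w4), (w5,w1,w3), (w5,w1,w6), (w5,w3,w1), … and 8 more.
Total: 20.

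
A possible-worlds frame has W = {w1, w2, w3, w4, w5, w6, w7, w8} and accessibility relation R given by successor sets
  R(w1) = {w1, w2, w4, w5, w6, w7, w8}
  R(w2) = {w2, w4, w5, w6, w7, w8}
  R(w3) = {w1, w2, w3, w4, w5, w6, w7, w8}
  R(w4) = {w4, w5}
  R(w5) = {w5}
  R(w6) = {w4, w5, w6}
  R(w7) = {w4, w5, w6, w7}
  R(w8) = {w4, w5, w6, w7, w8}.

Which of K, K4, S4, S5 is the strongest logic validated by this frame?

S4

Transitive (axiom 4): yes — every two-step R-path is closed by a direct edge.
Reflexive (axiom T): yes — every world is R-related to itself.
Euclidean (axiom 5): no — w1 R w4 and w1 R w2, but not w4 R w2.
So F validates K, K4, S4; S5 would additionally require R to be Euclidean. The strongest is S4.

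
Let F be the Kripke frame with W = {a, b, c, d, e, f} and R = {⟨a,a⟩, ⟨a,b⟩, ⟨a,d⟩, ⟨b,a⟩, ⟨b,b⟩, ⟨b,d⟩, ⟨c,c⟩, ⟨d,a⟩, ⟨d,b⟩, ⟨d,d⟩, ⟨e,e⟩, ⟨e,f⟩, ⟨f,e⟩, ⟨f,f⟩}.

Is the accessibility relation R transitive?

Yes

Transitive: yes — every two-step R-path is closed by a direct edge.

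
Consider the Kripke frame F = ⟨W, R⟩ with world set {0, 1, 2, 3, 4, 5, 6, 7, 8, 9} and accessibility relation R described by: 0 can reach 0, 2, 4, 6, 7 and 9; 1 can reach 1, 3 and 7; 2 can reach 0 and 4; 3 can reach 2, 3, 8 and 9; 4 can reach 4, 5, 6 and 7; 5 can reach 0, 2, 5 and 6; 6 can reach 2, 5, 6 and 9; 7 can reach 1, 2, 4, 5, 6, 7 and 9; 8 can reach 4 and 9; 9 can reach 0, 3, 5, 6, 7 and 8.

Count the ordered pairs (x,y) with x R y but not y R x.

Enumerating: (0,4), (0,6), (0,7), (1,3), (2,4), (3,2), (3,8), (4,5), (4,6), (5,0), (5,2), (6,2), (7,2), (7,5), (7,6), (8,4), (9,5).

17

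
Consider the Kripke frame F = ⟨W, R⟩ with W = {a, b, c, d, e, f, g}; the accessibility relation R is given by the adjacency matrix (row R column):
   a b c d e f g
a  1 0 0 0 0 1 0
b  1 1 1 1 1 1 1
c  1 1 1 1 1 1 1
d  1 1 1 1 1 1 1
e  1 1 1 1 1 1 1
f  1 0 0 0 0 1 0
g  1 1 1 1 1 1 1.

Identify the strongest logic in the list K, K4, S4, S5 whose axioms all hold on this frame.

S4

Transitive (axiom 4): yes — every two-step R-path is closed by a direct edge.
Reflexive (axiom T): yes — every world is R-related to itself.
Euclidean (axiom 5): no — b R a and b R c, but not a R c.
So F validates K, K4, S4; S5 would additionally require R to be Euclidean. The strongest is S4.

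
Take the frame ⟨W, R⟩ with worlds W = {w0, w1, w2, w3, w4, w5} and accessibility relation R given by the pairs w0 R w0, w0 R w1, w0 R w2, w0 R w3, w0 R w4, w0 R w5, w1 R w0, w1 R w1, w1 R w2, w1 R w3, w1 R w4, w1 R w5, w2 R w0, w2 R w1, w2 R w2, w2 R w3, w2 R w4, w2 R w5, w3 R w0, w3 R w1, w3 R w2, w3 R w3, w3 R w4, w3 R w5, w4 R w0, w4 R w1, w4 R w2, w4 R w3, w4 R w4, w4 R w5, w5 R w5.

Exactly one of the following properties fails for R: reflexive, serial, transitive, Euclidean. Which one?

Euclidean

Reflexive: yes — every world is R-related to itself.
Serial: yes — every world has a successor (e.g. w0 R w0).
Transitive: yes — every two-step R-path is closed by a direct edge.
Euclidean: no — w0 R w5 and w0 R w1, but not w5 R w1.
Only Euclidean fails.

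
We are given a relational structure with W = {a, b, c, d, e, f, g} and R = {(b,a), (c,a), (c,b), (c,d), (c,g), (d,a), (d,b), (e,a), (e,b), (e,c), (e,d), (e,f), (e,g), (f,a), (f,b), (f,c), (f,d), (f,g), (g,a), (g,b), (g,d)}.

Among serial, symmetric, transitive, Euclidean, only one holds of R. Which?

Serial: no — a has no R-successor.
Symmetric: no — b R a but not a R b.
Transitive: yes — every two-step R-path is closed by a direct edge.
Euclidean: no — c R a and c R b, but not a R b.
Only transitive holds.

transitive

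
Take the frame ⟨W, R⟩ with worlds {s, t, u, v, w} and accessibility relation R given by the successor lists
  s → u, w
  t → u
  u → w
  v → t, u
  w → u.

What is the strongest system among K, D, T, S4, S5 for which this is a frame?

Serial (axiom D): yes — every world has a successor (e.g. s R u).
Reflexive (axiom T): no — s is not related to itself.
Transitive (axiom 4): no — t R u and u R w, but not t R w.
Euclidean (axiom 5): no — v R u and v R t, but not u R t.
So F validates K, D; T would additionally require R to be reflexive. The strongest is D.

D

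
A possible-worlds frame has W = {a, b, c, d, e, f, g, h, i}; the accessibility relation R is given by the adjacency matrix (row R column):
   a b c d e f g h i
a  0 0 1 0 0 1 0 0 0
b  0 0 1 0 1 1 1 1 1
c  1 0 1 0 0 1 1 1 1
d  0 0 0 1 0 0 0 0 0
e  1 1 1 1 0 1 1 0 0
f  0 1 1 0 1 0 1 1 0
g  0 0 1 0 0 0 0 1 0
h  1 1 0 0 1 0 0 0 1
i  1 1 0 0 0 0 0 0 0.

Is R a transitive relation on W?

No

Transitive: no — a R c and c R g, but not a R g.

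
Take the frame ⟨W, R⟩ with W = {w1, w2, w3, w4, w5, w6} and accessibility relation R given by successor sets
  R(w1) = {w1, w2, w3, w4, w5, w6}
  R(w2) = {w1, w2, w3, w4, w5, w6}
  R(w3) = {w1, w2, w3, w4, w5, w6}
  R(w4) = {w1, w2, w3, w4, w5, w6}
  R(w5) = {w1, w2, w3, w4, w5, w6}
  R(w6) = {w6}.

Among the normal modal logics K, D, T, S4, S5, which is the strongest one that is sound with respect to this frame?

S4

Serial (axiom D): yes — every world has a successor (e.g. w1 R w1).
Reflexive (axiom T): yes — every world is R-related to itself.
Transitive (axiom 4): yes — every two-step R-path is closed by a direct edge.
Euclidean (axiom 5): no — w1 R w6 and w1 R w2, but not w6 R w2.
So F validates K, D, T, S4; S5 would additionally require R to be Euclidean. The strongest is S4.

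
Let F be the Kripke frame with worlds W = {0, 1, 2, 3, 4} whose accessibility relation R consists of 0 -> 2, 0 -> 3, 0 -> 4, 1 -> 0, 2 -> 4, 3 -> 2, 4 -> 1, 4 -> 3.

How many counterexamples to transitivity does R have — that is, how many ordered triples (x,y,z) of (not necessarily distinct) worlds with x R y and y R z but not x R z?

Enumerating: (0,4,1), (1,0,2), (1,0,3), (1,0,4), (2,4,1), (2,4,3), (3,2,4), (4,1,0), (4,3,2).

9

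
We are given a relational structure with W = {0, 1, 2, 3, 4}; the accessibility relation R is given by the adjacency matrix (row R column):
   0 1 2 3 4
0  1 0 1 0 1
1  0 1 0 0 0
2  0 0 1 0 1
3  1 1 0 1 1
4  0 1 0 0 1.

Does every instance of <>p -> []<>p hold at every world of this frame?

No

The schema 5 characterises exactly the Euclidean frames.
Euclidean: no — 0 R 4 and 0 R 2, but not 4 R 2.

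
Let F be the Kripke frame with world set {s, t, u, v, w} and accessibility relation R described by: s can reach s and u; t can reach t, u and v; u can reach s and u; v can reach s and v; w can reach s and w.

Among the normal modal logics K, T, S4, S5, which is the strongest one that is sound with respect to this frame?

T

Reflexive (axiom T): yes — every world is R-related to itself.
Transitive (axiom 4): no — t R u and u R s, but not t R s.
Euclidean (axiom 5): no — t R u and t R v, but not u R v.
So F validates K, T; S4 would additionally require R to be transitive. The strongest is T.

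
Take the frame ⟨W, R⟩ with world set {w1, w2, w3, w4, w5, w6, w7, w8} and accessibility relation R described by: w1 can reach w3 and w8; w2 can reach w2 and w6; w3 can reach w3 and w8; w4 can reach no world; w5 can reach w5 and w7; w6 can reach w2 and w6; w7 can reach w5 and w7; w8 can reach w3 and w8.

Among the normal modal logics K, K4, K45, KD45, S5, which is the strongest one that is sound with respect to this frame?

K45

Transitive (axiom 4): yes — every two-step R-path is closed by a direct edge.
Euclidean (axiom 5): yes — any two successors of a common world are R-related.
Serial (axiom D): no — w4 has no R-successor.
Reflexive (axiom T): no — w1 is not related to itself.
So F validates K, K4, K45; KD45 would additionally require R to be serial. The strongest is K45.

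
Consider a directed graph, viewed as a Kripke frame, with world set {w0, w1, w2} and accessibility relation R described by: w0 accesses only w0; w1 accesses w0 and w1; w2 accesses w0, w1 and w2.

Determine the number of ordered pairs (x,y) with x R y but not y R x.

Enumerating: (w1,w0), (w2,w0), (w2,w1).

3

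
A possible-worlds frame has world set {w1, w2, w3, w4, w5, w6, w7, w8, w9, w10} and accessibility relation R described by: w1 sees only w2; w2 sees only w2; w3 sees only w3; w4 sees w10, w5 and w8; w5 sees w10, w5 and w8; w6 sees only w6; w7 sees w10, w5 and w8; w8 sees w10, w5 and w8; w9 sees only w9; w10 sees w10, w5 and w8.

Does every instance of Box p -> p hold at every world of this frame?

By correspondence theory, T is valid on a frame iff R is reflexive.
Reflexive: no — w1 is not related to itself.

No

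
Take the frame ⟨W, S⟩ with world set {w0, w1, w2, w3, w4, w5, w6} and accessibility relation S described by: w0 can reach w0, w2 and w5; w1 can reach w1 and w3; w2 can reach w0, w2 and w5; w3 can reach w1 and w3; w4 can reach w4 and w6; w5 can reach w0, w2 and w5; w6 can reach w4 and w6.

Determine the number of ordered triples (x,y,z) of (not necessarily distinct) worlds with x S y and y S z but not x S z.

0

S is transitive; there are no such tuples.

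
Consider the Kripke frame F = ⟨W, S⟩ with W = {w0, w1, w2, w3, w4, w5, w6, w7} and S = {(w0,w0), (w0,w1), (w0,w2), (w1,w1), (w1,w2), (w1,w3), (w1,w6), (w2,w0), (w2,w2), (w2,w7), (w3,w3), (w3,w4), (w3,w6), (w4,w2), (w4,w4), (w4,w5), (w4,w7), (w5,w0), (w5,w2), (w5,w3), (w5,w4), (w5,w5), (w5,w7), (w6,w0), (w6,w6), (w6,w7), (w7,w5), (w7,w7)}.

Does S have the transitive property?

No

Transitive: no — w0 S w1 and w1 S w3, but not w0 S w3.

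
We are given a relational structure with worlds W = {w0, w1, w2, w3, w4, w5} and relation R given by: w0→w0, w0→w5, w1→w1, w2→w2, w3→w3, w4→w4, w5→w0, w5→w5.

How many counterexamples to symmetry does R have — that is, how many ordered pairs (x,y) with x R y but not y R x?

R is symmetric; there are no such tuples.

0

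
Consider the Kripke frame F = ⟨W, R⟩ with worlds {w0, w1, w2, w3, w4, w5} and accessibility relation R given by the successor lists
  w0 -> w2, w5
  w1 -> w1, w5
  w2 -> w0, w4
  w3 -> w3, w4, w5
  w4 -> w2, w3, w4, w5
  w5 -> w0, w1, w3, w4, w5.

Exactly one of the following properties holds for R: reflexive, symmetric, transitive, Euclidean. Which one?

Reflexive: no — w0 is not related to itself.
Symmetric: yes — every pair in R has its reverse in R.
Transitive: no — w0 R w2 and w2 R w4, but not w0 R w4.
Euclidean: no — w0 R w2 and w0 R w5, but not w2 R w5.
Only symmetric holds.

symmetric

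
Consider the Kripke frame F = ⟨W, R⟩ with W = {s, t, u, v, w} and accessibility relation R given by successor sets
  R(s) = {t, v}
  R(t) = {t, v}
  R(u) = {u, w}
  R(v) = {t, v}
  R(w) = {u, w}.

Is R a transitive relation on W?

Transitive: yes — every two-step R-path is closed by a direct edge.

Yes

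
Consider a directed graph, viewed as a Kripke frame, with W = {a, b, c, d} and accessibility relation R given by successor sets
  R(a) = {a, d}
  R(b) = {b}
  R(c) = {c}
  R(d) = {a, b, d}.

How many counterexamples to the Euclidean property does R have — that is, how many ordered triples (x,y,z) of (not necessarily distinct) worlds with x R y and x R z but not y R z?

Enumerating: (d,a,b), (d,b,a), (d,b,d).

3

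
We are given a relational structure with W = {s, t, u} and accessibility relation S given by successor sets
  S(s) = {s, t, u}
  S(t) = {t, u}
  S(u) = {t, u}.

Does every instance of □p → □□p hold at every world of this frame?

Yes

By correspondence theory, 4 is valid on a frame iff S is transitive.
Transitive: yes — every two-step S-path is closed by a direct edge.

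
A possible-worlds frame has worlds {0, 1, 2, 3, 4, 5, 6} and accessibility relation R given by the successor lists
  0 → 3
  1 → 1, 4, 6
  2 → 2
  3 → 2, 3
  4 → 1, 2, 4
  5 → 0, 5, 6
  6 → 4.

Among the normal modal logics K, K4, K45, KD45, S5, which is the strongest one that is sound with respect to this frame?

Transitive (axiom 4): no — 0 R 3 and 3 R 2, but not 0 R 2.
Euclidean (axiom 5): no — 1 R 4 and 1 R 6, but not 4 R 6.
Serial (axiom D): yes — every world has a successor (e.g. 0 R 3).
Reflexive (axiom T): no — 0 is not related to itself.
So F validates K; K4 would additionally require R to be transitive. The strongest is K.

K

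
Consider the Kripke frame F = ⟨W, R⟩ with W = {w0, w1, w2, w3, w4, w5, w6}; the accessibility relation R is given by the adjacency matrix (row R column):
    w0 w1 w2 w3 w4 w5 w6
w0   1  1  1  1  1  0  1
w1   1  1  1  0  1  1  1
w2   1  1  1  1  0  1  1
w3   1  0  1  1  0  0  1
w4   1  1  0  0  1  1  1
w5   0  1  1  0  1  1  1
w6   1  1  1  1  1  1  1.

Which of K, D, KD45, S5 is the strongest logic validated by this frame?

D

Serial (axiom D): yes — every world has a successor (e.g. w0 R w0).
Euclidean (axiom 5): no — w0 R w1 and w0 R w3, but not w1 R w3.
Transitive (axiom 4): no — w0 R w1 and w1 R w5, but not w0 R w5.
Reflexive (axiom T): yes — every world is R-related to itself.
So F validates K, D; KD45 would additionally require R to be Euclidean and transitive. The strongest is D.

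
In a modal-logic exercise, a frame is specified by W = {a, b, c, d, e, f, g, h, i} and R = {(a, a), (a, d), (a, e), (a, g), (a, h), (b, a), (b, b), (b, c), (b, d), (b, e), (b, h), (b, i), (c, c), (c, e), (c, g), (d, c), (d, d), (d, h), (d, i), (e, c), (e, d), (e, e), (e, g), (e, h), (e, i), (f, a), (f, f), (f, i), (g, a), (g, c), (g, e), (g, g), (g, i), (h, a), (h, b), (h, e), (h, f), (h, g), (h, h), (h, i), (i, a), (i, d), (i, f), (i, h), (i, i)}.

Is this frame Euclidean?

No

Euclidean: no — a R d and a R e, but not d R e.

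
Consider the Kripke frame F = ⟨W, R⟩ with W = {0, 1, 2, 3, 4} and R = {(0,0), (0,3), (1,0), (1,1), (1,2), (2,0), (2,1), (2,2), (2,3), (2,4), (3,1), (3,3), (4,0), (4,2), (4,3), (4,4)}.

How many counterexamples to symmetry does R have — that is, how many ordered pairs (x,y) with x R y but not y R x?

Enumerating: (0,3), (1,0), (2,0), (2,3), (3,1), (4,0), (4,3).

7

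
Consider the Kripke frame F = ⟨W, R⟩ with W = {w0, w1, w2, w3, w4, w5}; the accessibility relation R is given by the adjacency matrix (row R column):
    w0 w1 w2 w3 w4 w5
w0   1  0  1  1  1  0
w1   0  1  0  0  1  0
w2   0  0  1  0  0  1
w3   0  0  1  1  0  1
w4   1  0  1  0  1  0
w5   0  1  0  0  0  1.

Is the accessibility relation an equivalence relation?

Reflexive: yes — every world is R-related to itself.
Symmetric: no — w0 R w2 but not w2 R w0.
Transitive: no — w0 R w2 and w2 R w5, but not w0 R w5.
So R is not an equivalence relation.

No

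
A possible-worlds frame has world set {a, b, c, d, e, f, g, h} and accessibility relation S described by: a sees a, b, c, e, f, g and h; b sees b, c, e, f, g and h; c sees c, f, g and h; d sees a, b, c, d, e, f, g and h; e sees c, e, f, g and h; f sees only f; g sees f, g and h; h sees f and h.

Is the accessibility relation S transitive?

Transitive: yes — every two-step S-path is closed by a direct edge.

Yes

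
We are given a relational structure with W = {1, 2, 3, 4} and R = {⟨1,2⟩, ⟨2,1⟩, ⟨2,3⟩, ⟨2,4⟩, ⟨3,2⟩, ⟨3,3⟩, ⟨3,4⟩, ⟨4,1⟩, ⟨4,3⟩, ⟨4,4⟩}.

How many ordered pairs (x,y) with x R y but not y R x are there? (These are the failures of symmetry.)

Enumerating: (2,4), (4,1).

2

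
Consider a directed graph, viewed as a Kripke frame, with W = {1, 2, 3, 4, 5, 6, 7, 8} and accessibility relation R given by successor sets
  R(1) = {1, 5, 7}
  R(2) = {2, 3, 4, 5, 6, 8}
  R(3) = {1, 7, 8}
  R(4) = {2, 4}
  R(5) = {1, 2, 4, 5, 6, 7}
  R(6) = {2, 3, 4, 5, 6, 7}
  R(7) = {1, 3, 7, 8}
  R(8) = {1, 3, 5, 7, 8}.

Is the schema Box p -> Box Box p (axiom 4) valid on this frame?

No

By correspondence theory, 4 is valid on a frame iff R is transitive.
Transitive: no — 1 R 5 and 5 R 2, but not 1 R 2.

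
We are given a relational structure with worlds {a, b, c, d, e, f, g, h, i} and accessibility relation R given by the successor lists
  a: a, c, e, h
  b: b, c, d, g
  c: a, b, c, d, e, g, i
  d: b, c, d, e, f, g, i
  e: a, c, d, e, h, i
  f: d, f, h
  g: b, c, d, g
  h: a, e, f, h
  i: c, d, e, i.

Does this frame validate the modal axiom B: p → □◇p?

Yes

Axiom B corresponds to the accessibility relation being symmetric.
Symmetric: yes — every pair in R has its reverse in R.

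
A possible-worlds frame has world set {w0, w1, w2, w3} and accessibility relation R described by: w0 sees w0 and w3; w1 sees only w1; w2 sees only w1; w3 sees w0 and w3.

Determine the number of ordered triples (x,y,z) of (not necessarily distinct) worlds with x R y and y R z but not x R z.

0

R is transitive; there are no such tuples.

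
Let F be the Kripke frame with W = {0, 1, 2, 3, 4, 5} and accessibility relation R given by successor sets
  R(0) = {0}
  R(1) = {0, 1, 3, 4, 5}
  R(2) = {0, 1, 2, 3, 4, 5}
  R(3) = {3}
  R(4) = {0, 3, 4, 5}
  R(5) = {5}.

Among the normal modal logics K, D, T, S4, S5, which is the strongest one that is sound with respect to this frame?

S4

Serial (axiom D): yes — every world has a successor (e.g. 0 R 0).
Reflexive (axiom T): yes — every world is R-related to itself.
Transitive (axiom 4): yes — every two-step R-path is closed by a direct edge.
Euclidean (axiom 5): no — 1 R 0 and 1 R 3, but not 0 R 3.
So F validates K, D, T, S4; S5 would additionally require R to be Euclidean. The strongest is S4.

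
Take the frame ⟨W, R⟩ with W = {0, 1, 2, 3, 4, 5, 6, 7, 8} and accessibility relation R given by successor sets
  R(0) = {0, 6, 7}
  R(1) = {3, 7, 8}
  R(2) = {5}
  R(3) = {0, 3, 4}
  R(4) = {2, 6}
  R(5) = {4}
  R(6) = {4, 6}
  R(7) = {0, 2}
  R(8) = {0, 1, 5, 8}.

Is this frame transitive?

No

Transitive: no — 0 R 6 and 6 R 4, but not 0 R 4.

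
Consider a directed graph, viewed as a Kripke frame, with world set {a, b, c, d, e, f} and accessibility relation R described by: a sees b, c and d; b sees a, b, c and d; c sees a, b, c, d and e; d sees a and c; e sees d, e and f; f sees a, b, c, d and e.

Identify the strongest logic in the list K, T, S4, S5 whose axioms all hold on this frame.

K

Reflexive (axiom T): no — a is not related to itself.
Transitive (axiom 4): no — a R c and c R e, but not a R e.
Euclidean (axiom 5): no — a R d and a R b, but not d R b.
So F validates K; T would additionally require R to be reflexive. The strongest is K.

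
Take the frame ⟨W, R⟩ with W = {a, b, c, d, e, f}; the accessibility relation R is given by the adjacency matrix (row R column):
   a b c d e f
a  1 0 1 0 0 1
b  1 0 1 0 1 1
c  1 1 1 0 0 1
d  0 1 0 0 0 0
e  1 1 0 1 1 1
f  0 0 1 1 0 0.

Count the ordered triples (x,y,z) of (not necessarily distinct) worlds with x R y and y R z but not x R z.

Enumerating: (a,c,b), (a,f,d), (b,c,b), (b,e,b), (b,e,d), (b,f,d), (c,b,e), (c,f,d), (d,b,a), (d,b,c), (d,b,e), (d,b,f), … and 7 more.
Total: 19.

19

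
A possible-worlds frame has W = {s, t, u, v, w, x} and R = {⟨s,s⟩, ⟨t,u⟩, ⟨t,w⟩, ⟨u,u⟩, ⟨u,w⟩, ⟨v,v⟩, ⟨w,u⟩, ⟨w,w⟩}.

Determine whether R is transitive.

Yes

Transitive: yes — every two-step R-path is closed by a direct edge.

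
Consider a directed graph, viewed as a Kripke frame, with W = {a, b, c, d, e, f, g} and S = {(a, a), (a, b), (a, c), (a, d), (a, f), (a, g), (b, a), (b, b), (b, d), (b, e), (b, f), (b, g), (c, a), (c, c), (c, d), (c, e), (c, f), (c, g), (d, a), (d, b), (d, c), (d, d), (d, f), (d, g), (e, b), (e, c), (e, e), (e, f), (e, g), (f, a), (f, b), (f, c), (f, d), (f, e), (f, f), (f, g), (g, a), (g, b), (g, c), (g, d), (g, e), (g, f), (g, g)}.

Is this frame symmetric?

Symmetric: yes — every pair in S has its reverse in S.

Yes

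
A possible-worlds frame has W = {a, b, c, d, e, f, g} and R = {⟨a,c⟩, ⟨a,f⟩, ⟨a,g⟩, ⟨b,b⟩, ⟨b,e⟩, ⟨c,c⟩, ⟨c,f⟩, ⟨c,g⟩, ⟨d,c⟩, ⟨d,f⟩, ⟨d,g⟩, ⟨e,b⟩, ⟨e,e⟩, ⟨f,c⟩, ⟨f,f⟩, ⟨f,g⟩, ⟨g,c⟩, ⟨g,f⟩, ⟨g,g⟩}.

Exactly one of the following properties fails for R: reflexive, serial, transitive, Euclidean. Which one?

Reflexive: no — a is not related to itself.
Serial: yes — every world has a successor (e.g. a R c).
Transitive: yes — every two-step R-path is closed by a direct edge.
Euclidean: yes — any two successors of a common world are R-related.
Only reflexive fails.

reflexive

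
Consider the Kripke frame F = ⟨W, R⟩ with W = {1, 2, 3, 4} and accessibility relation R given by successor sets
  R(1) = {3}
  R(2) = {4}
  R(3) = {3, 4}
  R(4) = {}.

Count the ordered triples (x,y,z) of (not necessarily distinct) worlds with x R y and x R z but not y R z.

3

Enumerating: (2,4,4), (3,4,3), (3,4,4).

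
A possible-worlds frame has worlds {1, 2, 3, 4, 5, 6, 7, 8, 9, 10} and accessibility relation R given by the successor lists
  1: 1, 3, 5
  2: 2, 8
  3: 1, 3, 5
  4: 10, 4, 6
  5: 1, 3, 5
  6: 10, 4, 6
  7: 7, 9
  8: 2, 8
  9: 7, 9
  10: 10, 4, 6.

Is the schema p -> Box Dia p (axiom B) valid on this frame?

By correspondence theory, B is valid on a frame iff R is symmetric.
Symmetric: yes — every pair in R has its reverse in R.

Yes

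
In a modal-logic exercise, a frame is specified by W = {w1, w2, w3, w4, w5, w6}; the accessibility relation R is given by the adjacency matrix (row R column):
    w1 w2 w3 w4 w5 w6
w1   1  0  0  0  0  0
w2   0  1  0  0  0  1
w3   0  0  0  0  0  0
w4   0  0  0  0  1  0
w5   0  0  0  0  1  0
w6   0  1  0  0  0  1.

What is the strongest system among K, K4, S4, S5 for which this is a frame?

K4

Transitive (axiom 4): yes — every two-step R-path is closed by a direct edge.
Reflexive (axiom T): no — w3 is not related to itself.
Euclidean (axiom 5): yes — any two successors of a common world are R-related.
So F validates K, K4; S4 would additionally require R to be reflexive. The strongest is K4.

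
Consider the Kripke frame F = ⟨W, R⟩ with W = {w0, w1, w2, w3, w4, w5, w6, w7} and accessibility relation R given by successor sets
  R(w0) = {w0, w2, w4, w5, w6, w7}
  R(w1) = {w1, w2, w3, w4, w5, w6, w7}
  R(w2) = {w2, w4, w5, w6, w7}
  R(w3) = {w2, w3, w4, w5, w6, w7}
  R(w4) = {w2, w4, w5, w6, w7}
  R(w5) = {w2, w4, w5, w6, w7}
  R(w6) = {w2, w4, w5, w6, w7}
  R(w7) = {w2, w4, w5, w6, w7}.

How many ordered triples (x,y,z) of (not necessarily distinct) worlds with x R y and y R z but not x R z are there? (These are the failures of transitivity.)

R is transitive; there are no such tuples.

0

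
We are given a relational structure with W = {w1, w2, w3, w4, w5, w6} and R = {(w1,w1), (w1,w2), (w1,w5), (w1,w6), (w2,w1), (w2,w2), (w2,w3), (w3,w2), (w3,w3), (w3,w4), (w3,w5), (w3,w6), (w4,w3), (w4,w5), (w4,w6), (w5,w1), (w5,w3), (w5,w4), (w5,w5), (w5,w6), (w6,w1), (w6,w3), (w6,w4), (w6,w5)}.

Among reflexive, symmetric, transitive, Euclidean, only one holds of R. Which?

Reflexive: no — w4 is not related to itself.
Symmetric: yes — every pair in R has its reverse in R.
Transitive: no — w1 R w2 and w2 R w3, but not w1 R w3.
Euclidean: no — w1 R w2 and w1 R w5, but not w2 R w5.
Only symmetric holds.

symmetric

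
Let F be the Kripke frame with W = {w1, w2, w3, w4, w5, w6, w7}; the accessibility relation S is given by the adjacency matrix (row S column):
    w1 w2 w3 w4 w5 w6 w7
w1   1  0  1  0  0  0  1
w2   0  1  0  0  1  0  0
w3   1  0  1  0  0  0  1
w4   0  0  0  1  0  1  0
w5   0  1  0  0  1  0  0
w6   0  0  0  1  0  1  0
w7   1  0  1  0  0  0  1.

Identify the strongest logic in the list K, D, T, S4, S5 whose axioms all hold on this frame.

S5

Serial (axiom D): yes — every world has a successor (e.g. w1 S w1).
Reflexive (axiom T): yes — every world is S-related to itself.
Transitive (axiom 4): yes — every two-step S-path is closed by a direct edge.
Euclidean (axiom 5): yes — any two successors of a common world are S-related.
So F validates K, D, T, S4, S5. The strongest is S5.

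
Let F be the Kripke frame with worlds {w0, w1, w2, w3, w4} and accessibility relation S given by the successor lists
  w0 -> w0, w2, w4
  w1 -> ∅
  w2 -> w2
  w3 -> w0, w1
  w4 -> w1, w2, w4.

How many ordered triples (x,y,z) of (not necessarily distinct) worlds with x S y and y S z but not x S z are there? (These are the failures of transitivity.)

Enumerating: (w0,w4,w1), (w3,w0,w2), (w3,w0,w4).

3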